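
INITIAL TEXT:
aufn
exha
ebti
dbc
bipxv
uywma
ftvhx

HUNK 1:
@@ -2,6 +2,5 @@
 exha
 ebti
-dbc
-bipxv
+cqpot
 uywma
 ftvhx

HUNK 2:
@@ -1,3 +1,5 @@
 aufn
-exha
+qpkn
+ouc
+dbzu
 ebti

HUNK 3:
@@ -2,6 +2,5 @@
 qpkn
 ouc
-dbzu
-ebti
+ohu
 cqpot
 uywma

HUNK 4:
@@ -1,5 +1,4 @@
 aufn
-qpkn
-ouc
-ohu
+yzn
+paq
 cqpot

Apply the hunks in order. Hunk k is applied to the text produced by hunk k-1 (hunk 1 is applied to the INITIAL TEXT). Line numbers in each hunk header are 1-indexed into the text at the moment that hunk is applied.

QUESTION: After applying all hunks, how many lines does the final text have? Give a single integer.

Answer: 6

Derivation:
Hunk 1: at line 2 remove [dbc,bipxv] add [cqpot] -> 6 lines: aufn exha ebti cqpot uywma ftvhx
Hunk 2: at line 1 remove [exha] add [qpkn,ouc,dbzu] -> 8 lines: aufn qpkn ouc dbzu ebti cqpot uywma ftvhx
Hunk 3: at line 2 remove [dbzu,ebti] add [ohu] -> 7 lines: aufn qpkn ouc ohu cqpot uywma ftvhx
Hunk 4: at line 1 remove [qpkn,ouc,ohu] add [yzn,paq] -> 6 lines: aufn yzn paq cqpot uywma ftvhx
Final line count: 6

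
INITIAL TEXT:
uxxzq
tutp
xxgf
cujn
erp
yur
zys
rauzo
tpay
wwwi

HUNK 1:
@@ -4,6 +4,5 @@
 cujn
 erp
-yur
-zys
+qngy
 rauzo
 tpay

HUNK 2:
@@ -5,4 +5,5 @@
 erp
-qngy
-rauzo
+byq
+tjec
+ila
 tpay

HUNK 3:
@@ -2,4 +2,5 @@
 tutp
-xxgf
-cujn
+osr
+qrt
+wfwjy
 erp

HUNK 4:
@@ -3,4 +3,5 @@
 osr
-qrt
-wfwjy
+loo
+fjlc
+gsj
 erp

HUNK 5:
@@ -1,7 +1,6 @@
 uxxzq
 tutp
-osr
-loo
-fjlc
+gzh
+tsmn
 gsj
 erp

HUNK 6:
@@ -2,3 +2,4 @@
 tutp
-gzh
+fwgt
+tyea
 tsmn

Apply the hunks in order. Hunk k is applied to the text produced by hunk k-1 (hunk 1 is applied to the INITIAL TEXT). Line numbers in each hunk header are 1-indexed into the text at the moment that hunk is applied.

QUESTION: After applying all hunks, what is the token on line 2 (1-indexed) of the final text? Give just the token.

Answer: tutp

Derivation:
Hunk 1: at line 4 remove [yur,zys] add [qngy] -> 9 lines: uxxzq tutp xxgf cujn erp qngy rauzo tpay wwwi
Hunk 2: at line 5 remove [qngy,rauzo] add [byq,tjec,ila] -> 10 lines: uxxzq tutp xxgf cujn erp byq tjec ila tpay wwwi
Hunk 3: at line 2 remove [xxgf,cujn] add [osr,qrt,wfwjy] -> 11 lines: uxxzq tutp osr qrt wfwjy erp byq tjec ila tpay wwwi
Hunk 4: at line 3 remove [qrt,wfwjy] add [loo,fjlc,gsj] -> 12 lines: uxxzq tutp osr loo fjlc gsj erp byq tjec ila tpay wwwi
Hunk 5: at line 1 remove [osr,loo,fjlc] add [gzh,tsmn] -> 11 lines: uxxzq tutp gzh tsmn gsj erp byq tjec ila tpay wwwi
Hunk 6: at line 2 remove [gzh] add [fwgt,tyea] -> 12 lines: uxxzq tutp fwgt tyea tsmn gsj erp byq tjec ila tpay wwwi
Final line 2: tutp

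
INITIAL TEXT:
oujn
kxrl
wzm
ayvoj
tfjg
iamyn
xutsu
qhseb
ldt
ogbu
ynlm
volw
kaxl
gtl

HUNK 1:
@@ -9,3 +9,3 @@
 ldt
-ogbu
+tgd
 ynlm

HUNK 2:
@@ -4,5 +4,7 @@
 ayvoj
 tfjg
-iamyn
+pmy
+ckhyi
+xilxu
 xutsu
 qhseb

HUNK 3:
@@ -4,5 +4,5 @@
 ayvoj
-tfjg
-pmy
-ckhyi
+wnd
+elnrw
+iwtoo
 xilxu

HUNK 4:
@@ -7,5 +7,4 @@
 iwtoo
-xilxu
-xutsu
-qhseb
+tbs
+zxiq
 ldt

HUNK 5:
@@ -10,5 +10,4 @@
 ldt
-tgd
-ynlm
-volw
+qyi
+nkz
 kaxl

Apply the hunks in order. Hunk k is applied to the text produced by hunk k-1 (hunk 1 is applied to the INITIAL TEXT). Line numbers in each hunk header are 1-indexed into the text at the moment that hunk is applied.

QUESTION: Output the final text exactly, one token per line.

Hunk 1: at line 9 remove [ogbu] add [tgd] -> 14 lines: oujn kxrl wzm ayvoj tfjg iamyn xutsu qhseb ldt tgd ynlm volw kaxl gtl
Hunk 2: at line 4 remove [iamyn] add [pmy,ckhyi,xilxu] -> 16 lines: oujn kxrl wzm ayvoj tfjg pmy ckhyi xilxu xutsu qhseb ldt tgd ynlm volw kaxl gtl
Hunk 3: at line 4 remove [tfjg,pmy,ckhyi] add [wnd,elnrw,iwtoo] -> 16 lines: oujn kxrl wzm ayvoj wnd elnrw iwtoo xilxu xutsu qhseb ldt tgd ynlm volw kaxl gtl
Hunk 4: at line 7 remove [xilxu,xutsu,qhseb] add [tbs,zxiq] -> 15 lines: oujn kxrl wzm ayvoj wnd elnrw iwtoo tbs zxiq ldt tgd ynlm volw kaxl gtl
Hunk 5: at line 10 remove [tgd,ynlm,volw] add [qyi,nkz] -> 14 lines: oujn kxrl wzm ayvoj wnd elnrw iwtoo tbs zxiq ldt qyi nkz kaxl gtl

Answer: oujn
kxrl
wzm
ayvoj
wnd
elnrw
iwtoo
tbs
zxiq
ldt
qyi
nkz
kaxl
gtl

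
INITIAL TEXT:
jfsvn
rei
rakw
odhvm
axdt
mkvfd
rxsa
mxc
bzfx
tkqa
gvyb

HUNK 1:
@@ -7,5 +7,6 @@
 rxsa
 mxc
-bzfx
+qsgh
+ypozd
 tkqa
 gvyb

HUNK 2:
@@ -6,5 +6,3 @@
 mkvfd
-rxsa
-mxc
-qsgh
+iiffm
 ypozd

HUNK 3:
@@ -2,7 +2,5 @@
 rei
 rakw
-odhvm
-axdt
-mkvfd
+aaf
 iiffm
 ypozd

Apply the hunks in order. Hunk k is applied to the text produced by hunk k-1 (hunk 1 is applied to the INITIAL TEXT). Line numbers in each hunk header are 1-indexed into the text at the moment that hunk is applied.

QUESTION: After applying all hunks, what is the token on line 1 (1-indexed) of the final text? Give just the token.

Hunk 1: at line 7 remove [bzfx] add [qsgh,ypozd] -> 12 lines: jfsvn rei rakw odhvm axdt mkvfd rxsa mxc qsgh ypozd tkqa gvyb
Hunk 2: at line 6 remove [rxsa,mxc,qsgh] add [iiffm] -> 10 lines: jfsvn rei rakw odhvm axdt mkvfd iiffm ypozd tkqa gvyb
Hunk 3: at line 2 remove [odhvm,axdt,mkvfd] add [aaf] -> 8 lines: jfsvn rei rakw aaf iiffm ypozd tkqa gvyb
Final line 1: jfsvn

Answer: jfsvn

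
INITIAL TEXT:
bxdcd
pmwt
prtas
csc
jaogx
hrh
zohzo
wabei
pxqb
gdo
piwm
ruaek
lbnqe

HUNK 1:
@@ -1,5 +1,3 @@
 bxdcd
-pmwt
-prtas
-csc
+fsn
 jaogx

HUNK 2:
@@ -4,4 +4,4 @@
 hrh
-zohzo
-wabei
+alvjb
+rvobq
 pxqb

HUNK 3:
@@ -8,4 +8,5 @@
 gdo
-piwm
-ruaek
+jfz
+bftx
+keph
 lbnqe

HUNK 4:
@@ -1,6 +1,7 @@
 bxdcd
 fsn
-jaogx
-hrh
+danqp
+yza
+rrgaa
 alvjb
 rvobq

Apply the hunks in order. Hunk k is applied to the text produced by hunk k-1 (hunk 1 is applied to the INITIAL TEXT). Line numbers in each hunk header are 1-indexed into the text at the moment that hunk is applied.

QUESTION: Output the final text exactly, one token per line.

Answer: bxdcd
fsn
danqp
yza
rrgaa
alvjb
rvobq
pxqb
gdo
jfz
bftx
keph
lbnqe

Derivation:
Hunk 1: at line 1 remove [pmwt,prtas,csc] add [fsn] -> 11 lines: bxdcd fsn jaogx hrh zohzo wabei pxqb gdo piwm ruaek lbnqe
Hunk 2: at line 4 remove [zohzo,wabei] add [alvjb,rvobq] -> 11 lines: bxdcd fsn jaogx hrh alvjb rvobq pxqb gdo piwm ruaek lbnqe
Hunk 3: at line 8 remove [piwm,ruaek] add [jfz,bftx,keph] -> 12 lines: bxdcd fsn jaogx hrh alvjb rvobq pxqb gdo jfz bftx keph lbnqe
Hunk 4: at line 1 remove [jaogx,hrh] add [danqp,yza,rrgaa] -> 13 lines: bxdcd fsn danqp yza rrgaa alvjb rvobq pxqb gdo jfz bftx keph lbnqe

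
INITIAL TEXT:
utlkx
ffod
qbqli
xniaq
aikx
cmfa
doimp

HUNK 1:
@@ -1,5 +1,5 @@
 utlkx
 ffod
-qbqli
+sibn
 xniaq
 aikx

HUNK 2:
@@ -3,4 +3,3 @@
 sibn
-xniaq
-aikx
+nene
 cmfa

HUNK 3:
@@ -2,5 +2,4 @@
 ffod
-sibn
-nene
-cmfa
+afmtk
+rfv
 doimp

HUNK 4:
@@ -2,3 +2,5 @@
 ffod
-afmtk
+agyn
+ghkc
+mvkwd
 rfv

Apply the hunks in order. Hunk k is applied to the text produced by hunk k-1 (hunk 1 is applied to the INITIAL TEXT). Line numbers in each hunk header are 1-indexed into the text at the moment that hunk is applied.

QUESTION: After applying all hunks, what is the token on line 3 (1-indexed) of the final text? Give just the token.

Answer: agyn

Derivation:
Hunk 1: at line 1 remove [qbqli] add [sibn] -> 7 lines: utlkx ffod sibn xniaq aikx cmfa doimp
Hunk 2: at line 3 remove [xniaq,aikx] add [nene] -> 6 lines: utlkx ffod sibn nene cmfa doimp
Hunk 3: at line 2 remove [sibn,nene,cmfa] add [afmtk,rfv] -> 5 lines: utlkx ffod afmtk rfv doimp
Hunk 4: at line 2 remove [afmtk] add [agyn,ghkc,mvkwd] -> 7 lines: utlkx ffod agyn ghkc mvkwd rfv doimp
Final line 3: agyn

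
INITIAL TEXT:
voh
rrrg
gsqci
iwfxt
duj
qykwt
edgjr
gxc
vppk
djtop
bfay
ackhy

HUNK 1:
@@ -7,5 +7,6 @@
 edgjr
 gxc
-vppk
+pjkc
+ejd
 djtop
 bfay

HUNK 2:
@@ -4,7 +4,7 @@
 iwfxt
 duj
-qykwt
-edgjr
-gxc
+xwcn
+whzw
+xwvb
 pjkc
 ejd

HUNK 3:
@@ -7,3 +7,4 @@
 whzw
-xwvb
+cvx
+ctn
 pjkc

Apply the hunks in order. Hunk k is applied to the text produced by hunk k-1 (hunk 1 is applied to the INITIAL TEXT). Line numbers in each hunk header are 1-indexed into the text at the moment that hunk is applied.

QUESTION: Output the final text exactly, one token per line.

Hunk 1: at line 7 remove [vppk] add [pjkc,ejd] -> 13 lines: voh rrrg gsqci iwfxt duj qykwt edgjr gxc pjkc ejd djtop bfay ackhy
Hunk 2: at line 4 remove [qykwt,edgjr,gxc] add [xwcn,whzw,xwvb] -> 13 lines: voh rrrg gsqci iwfxt duj xwcn whzw xwvb pjkc ejd djtop bfay ackhy
Hunk 3: at line 7 remove [xwvb] add [cvx,ctn] -> 14 lines: voh rrrg gsqci iwfxt duj xwcn whzw cvx ctn pjkc ejd djtop bfay ackhy

Answer: voh
rrrg
gsqci
iwfxt
duj
xwcn
whzw
cvx
ctn
pjkc
ejd
djtop
bfay
ackhy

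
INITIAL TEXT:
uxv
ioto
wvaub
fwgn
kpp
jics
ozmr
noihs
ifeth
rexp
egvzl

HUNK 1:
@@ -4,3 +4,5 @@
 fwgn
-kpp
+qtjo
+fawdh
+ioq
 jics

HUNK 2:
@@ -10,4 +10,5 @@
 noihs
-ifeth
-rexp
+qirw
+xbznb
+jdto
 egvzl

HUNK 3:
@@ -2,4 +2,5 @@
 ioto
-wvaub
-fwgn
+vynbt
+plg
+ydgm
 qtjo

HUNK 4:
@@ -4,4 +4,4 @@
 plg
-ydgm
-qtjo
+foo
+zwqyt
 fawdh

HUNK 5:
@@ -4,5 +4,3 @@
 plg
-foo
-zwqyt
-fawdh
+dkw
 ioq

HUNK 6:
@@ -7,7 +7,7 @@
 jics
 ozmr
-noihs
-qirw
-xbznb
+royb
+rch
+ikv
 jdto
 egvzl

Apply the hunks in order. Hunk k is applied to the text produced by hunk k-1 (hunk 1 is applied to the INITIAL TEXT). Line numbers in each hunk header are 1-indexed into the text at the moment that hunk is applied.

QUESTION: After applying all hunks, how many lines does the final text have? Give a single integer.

Hunk 1: at line 4 remove [kpp] add [qtjo,fawdh,ioq] -> 13 lines: uxv ioto wvaub fwgn qtjo fawdh ioq jics ozmr noihs ifeth rexp egvzl
Hunk 2: at line 10 remove [ifeth,rexp] add [qirw,xbznb,jdto] -> 14 lines: uxv ioto wvaub fwgn qtjo fawdh ioq jics ozmr noihs qirw xbznb jdto egvzl
Hunk 3: at line 2 remove [wvaub,fwgn] add [vynbt,plg,ydgm] -> 15 lines: uxv ioto vynbt plg ydgm qtjo fawdh ioq jics ozmr noihs qirw xbznb jdto egvzl
Hunk 4: at line 4 remove [ydgm,qtjo] add [foo,zwqyt] -> 15 lines: uxv ioto vynbt plg foo zwqyt fawdh ioq jics ozmr noihs qirw xbznb jdto egvzl
Hunk 5: at line 4 remove [foo,zwqyt,fawdh] add [dkw] -> 13 lines: uxv ioto vynbt plg dkw ioq jics ozmr noihs qirw xbznb jdto egvzl
Hunk 6: at line 7 remove [noihs,qirw,xbznb] add [royb,rch,ikv] -> 13 lines: uxv ioto vynbt plg dkw ioq jics ozmr royb rch ikv jdto egvzl
Final line count: 13

Answer: 13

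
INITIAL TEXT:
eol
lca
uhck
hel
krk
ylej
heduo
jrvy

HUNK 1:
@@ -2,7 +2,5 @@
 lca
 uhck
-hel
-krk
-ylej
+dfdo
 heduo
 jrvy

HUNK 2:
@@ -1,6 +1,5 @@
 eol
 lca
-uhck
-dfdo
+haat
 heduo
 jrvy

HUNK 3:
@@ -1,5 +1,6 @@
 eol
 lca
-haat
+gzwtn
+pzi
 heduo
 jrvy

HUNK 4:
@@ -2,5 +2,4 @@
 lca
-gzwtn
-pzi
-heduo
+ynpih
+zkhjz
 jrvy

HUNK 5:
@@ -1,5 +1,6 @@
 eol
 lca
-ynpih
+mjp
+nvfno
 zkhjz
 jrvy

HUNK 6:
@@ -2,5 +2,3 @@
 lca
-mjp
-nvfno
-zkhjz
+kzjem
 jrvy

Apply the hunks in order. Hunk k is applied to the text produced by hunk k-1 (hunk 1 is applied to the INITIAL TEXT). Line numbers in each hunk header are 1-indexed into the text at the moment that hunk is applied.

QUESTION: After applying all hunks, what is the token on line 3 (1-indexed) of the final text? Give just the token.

Answer: kzjem

Derivation:
Hunk 1: at line 2 remove [hel,krk,ylej] add [dfdo] -> 6 lines: eol lca uhck dfdo heduo jrvy
Hunk 2: at line 1 remove [uhck,dfdo] add [haat] -> 5 lines: eol lca haat heduo jrvy
Hunk 3: at line 1 remove [haat] add [gzwtn,pzi] -> 6 lines: eol lca gzwtn pzi heduo jrvy
Hunk 4: at line 2 remove [gzwtn,pzi,heduo] add [ynpih,zkhjz] -> 5 lines: eol lca ynpih zkhjz jrvy
Hunk 5: at line 1 remove [ynpih] add [mjp,nvfno] -> 6 lines: eol lca mjp nvfno zkhjz jrvy
Hunk 6: at line 2 remove [mjp,nvfno,zkhjz] add [kzjem] -> 4 lines: eol lca kzjem jrvy
Final line 3: kzjem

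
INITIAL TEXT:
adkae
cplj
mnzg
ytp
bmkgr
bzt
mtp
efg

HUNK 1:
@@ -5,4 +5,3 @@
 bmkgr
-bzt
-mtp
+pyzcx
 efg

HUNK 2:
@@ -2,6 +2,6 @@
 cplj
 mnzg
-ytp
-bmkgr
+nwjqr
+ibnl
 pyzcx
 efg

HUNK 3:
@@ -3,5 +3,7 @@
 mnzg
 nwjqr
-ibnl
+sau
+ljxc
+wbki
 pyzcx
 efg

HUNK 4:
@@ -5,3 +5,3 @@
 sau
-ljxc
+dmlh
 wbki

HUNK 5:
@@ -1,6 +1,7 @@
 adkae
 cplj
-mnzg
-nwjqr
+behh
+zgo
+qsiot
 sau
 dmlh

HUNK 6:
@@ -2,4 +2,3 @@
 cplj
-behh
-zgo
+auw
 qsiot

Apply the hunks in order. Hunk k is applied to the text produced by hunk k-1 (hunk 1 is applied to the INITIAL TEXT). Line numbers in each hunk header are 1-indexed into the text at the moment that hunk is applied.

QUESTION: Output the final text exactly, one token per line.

Answer: adkae
cplj
auw
qsiot
sau
dmlh
wbki
pyzcx
efg

Derivation:
Hunk 1: at line 5 remove [bzt,mtp] add [pyzcx] -> 7 lines: adkae cplj mnzg ytp bmkgr pyzcx efg
Hunk 2: at line 2 remove [ytp,bmkgr] add [nwjqr,ibnl] -> 7 lines: adkae cplj mnzg nwjqr ibnl pyzcx efg
Hunk 3: at line 3 remove [ibnl] add [sau,ljxc,wbki] -> 9 lines: adkae cplj mnzg nwjqr sau ljxc wbki pyzcx efg
Hunk 4: at line 5 remove [ljxc] add [dmlh] -> 9 lines: adkae cplj mnzg nwjqr sau dmlh wbki pyzcx efg
Hunk 5: at line 1 remove [mnzg,nwjqr] add [behh,zgo,qsiot] -> 10 lines: adkae cplj behh zgo qsiot sau dmlh wbki pyzcx efg
Hunk 6: at line 2 remove [behh,zgo] add [auw] -> 9 lines: adkae cplj auw qsiot sau dmlh wbki pyzcx efg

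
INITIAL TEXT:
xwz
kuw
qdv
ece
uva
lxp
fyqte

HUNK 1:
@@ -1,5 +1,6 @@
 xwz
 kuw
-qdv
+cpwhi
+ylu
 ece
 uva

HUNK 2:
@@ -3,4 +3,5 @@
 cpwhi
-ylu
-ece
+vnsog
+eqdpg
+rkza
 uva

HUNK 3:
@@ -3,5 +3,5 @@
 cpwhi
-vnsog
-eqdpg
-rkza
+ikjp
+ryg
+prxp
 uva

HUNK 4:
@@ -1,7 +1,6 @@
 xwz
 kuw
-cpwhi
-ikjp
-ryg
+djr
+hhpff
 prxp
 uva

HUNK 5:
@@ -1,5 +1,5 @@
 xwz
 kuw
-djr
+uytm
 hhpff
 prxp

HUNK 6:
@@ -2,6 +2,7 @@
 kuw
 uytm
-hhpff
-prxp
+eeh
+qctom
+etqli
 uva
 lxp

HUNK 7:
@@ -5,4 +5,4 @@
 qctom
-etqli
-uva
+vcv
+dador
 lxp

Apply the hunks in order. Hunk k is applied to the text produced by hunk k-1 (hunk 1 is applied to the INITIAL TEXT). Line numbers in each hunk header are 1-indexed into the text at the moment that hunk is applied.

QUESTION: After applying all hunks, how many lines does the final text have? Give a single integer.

Hunk 1: at line 1 remove [qdv] add [cpwhi,ylu] -> 8 lines: xwz kuw cpwhi ylu ece uva lxp fyqte
Hunk 2: at line 3 remove [ylu,ece] add [vnsog,eqdpg,rkza] -> 9 lines: xwz kuw cpwhi vnsog eqdpg rkza uva lxp fyqte
Hunk 3: at line 3 remove [vnsog,eqdpg,rkza] add [ikjp,ryg,prxp] -> 9 lines: xwz kuw cpwhi ikjp ryg prxp uva lxp fyqte
Hunk 4: at line 1 remove [cpwhi,ikjp,ryg] add [djr,hhpff] -> 8 lines: xwz kuw djr hhpff prxp uva lxp fyqte
Hunk 5: at line 1 remove [djr] add [uytm] -> 8 lines: xwz kuw uytm hhpff prxp uva lxp fyqte
Hunk 6: at line 2 remove [hhpff,prxp] add [eeh,qctom,etqli] -> 9 lines: xwz kuw uytm eeh qctom etqli uva lxp fyqte
Hunk 7: at line 5 remove [etqli,uva] add [vcv,dador] -> 9 lines: xwz kuw uytm eeh qctom vcv dador lxp fyqte
Final line count: 9

Answer: 9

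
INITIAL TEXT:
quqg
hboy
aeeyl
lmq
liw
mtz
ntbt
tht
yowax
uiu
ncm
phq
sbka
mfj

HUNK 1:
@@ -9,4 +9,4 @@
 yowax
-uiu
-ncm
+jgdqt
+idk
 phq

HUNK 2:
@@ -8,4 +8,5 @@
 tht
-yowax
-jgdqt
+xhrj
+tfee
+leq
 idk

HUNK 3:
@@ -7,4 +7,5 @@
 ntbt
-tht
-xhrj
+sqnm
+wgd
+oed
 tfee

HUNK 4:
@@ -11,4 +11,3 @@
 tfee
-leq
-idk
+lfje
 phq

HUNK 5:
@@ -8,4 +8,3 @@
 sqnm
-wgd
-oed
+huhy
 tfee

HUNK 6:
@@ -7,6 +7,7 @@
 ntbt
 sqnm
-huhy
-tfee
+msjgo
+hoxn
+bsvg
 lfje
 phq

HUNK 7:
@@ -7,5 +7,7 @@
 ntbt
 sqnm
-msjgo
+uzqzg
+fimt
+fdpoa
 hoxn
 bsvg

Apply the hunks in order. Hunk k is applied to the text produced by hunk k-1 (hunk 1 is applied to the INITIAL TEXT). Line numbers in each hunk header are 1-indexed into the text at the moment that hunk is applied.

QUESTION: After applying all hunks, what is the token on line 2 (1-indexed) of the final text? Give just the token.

Answer: hboy

Derivation:
Hunk 1: at line 9 remove [uiu,ncm] add [jgdqt,idk] -> 14 lines: quqg hboy aeeyl lmq liw mtz ntbt tht yowax jgdqt idk phq sbka mfj
Hunk 2: at line 8 remove [yowax,jgdqt] add [xhrj,tfee,leq] -> 15 lines: quqg hboy aeeyl lmq liw mtz ntbt tht xhrj tfee leq idk phq sbka mfj
Hunk 3: at line 7 remove [tht,xhrj] add [sqnm,wgd,oed] -> 16 lines: quqg hboy aeeyl lmq liw mtz ntbt sqnm wgd oed tfee leq idk phq sbka mfj
Hunk 4: at line 11 remove [leq,idk] add [lfje] -> 15 lines: quqg hboy aeeyl lmq liw mtz ntbt sqnm wgd oed tfee lfje phq sbka mfj
Hunk 5: at line 8 remove [wgd,oed] add [huhy] -> 14 lines: quqg hboy aeeyl lmq liw mtz ntbt sqnm huhy tfee lfje phq sbka mfj
Hunk 6: at line 7 remove [huhy,tfee] add [msjgo,hoxn,bsvg] -> 15 lines: quqg hboy aeeyl lmq liw mtz ntbt sqnm msjgo hoxn bsvg lfje phq sbka mfj
Hunk 7: at line 7 remove [msjgo] add [uzqzg,fimt,fdpoa] -> 17 lines: quqg hboy aeeyl lmq liw mtz ntbt sqnm uzqzg fimt fdpoa hoxn bsvg lfje phq sbka mfj
Final line 2: hboy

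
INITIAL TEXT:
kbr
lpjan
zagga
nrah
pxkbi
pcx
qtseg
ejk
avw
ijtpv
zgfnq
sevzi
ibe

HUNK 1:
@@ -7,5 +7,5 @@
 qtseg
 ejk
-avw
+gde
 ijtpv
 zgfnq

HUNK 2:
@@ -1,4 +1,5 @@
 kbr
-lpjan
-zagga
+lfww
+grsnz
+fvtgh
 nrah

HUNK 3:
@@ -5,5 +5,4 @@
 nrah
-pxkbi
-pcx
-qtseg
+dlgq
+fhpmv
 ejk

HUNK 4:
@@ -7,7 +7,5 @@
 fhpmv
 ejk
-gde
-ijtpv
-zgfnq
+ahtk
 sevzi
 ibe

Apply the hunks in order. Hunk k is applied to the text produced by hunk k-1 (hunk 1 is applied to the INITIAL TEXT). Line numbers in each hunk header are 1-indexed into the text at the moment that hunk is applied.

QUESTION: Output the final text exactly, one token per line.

Hunk 1: at line 7 remove [avw] add [gde] -> 13 lines: kbr lpjan zagga nrah pxkbi pcx qtseg ejk gde ijtpv zgfnq sevzi ibe
Hunk 2: at line 1 remove [lpjan,zagga] add [lfww,grsnz,fvtgh] -> 14 lines: kbr lfww grsnz fvtgh nrah pxkbi pcx qtseg ejk gde ijtpv zgfnq sevzi ibe
Hunk 3: at line 5 remove [pxkbi,pcx,qtseg] add [dlgq,fhpmv] -> 13 lines: kbr lfww grsnz fvtgh nrah dlgq fhpmv ejk gde ijtpv zgfnq sevzi ibe
Hunk 4: at line 7 remove [gde,ijtpv,zgfnq] add [ahtk] -> 11 lines: kbr lfww grsnz fvtgh nrah dlgq fhpmv ejk ahtk sevzi ibe

Answer: kbr
lfww
grsnz
fvtgh
nrah
dlgq
fhpmv
ejk
ahtk
sevzi
ibe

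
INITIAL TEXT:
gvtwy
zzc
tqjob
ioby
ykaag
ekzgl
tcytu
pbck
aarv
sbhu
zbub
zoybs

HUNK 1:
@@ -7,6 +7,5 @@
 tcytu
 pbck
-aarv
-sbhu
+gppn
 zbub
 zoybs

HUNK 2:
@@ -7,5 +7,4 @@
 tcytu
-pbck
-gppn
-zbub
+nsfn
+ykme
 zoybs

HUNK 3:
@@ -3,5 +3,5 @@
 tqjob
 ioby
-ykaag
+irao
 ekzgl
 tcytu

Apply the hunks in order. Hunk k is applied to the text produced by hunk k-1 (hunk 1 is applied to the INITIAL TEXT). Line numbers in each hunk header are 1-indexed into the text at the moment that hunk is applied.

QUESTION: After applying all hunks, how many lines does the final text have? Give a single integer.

Answer: 10

Derivation:
Hunk 1: at line 7 remove [aarv,sbhu] add [gppn] -> 11 lines: gvtwy zzc tqjob ioby ykaag ekzgl tcytu pbck gppn zbub zoybs
Hunk 2: at line 7 remove [pbck,gppn,zbub] add [nsfn,ykme] -> 10 lines: gvtwy zzc tqjob ioby ykaag ekzgl tcytu nsfn ykme zoybs
Hunk 3: at line 3 remove [ykaag] add [irao] -> 10 lines: gvtwy zzc tqjob ioby irao ekzgl tcytu nsfn ykme zoybs
Final line count: 10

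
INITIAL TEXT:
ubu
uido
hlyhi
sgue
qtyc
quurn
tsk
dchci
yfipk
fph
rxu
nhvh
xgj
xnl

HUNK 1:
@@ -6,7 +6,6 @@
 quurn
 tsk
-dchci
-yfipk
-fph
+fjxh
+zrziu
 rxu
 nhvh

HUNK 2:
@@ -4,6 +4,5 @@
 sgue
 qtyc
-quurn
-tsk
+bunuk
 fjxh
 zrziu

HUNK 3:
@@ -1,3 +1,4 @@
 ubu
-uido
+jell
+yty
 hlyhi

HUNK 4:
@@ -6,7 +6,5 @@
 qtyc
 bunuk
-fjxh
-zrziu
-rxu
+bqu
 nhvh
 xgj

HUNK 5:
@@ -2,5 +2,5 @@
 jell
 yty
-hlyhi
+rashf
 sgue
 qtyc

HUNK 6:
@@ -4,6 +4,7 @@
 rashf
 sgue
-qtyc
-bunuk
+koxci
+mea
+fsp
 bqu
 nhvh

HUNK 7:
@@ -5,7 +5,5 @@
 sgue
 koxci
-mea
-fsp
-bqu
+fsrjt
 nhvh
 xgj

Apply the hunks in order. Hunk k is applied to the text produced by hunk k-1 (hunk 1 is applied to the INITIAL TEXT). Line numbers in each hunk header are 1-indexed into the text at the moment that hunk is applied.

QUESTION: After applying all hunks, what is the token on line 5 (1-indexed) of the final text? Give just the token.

Answer: sgue

Derivation:
Hunk 1: at line 6 remove [dchci,yfipk,fph] add [fjxh,zrziu] -> 13 lines: ubu uido hlyhi sgue qtyc quurn tsk fjxh zrziu rxu nhvh xgj xnl
Hunk 2: at line 4 remove [quurn,tsk] add [bunuk] -> 12 lines: ubu uido hlyhi sgue qtyc bunuk fjxh zrziu rxu nhvh xgj xnl
Hunk 3: at line 1 remove [uido] add [jell,yty] -> 13 lines: ubu jell yty hlyhi sgue qtyc bunuk fjxh zrziu rxu nhvh xgj xnl
Hunk 4: at line 6 remove [fjxh,zrziu,rxu] add [bqu] -> 11 lines: ubu jell yty hlyhi sgue qtyc bunuk bqu nhvh xgj xnl
Hunk 5: at line 2 remove [hlyhi] add [rashf] -> 11 lines: ubu jell yty rashf sgue qtyc bunuk bqu nhvh xgj xnl
Hunk 6: at line 4 remove [qtyc,bunuk] add [koxci,mea,fsp] -> 12 lines: ubu jell yty rashf sgue koxci mea fsp bqu nhvh xgj xnl
Hunk 7: at line 5 remove [mea,fsp,bqu] add [fsrjt] -> 10 lines: ubu jell yty rashf sgue koxci fsrjt nhvh xgj xnl
Final line 5: sgue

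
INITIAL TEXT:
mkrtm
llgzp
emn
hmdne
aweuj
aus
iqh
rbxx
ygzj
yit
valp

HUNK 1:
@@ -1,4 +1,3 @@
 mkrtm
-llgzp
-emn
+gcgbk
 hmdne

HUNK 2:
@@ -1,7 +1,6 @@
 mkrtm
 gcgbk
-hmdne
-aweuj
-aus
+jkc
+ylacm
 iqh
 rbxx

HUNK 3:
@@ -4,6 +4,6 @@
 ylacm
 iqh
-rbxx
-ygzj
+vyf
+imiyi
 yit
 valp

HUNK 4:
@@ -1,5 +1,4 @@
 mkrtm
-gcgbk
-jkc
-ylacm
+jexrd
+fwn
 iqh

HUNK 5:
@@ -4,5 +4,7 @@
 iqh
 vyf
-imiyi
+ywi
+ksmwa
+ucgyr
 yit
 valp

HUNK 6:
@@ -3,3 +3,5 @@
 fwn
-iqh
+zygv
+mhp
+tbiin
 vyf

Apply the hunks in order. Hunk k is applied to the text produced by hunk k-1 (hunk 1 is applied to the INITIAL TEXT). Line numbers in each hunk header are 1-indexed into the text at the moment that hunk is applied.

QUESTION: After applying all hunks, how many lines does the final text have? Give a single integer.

Answer: 12

Derivation:
Hunk 1: at line 1 remove [llgzp,emn] add [gcgbk] -> 10 lines: mkrtm gcgbk hmdne aweuj aus iqh rbxx ygzj yit valp
Hunk 2: at line 1 remove [hmdne,aweuj,aus] add [jkc,ylacm] -> 9 lines: mkrtm gcgbk jkc ylacm iqh rbxx ygzj yit valp
Hunk 3: at line 4 remove [rbxx,ygzj] add [vyf,imiyi] -> 9 lines: mkrtm gcgbk jkc ylacm iqh vyf imiyi yit valp
Hunk 4: at line 1 remove [gcgbk,jkc,ylacm] add [jexrd,fwn] -> 8 lines: mkrtm jexrd fwn iqh vyf imiyi yit valp
Hunk 5: at line 4 remove [imiyi] add [ywi,ksmwa,ucgyr] -> 10 lines: mkrtm jexrd fwn iqh vyf ywi ksmwa ucgyr yit valp
Hunk 6: at line 3 remove [iqh] add [zygv,mhp,tbiin] -> 12 lines: mkrtm jexrd fwn zygv mhp tbiin vyf ywi ksmwa ucgyr yit valp
Final line count: 12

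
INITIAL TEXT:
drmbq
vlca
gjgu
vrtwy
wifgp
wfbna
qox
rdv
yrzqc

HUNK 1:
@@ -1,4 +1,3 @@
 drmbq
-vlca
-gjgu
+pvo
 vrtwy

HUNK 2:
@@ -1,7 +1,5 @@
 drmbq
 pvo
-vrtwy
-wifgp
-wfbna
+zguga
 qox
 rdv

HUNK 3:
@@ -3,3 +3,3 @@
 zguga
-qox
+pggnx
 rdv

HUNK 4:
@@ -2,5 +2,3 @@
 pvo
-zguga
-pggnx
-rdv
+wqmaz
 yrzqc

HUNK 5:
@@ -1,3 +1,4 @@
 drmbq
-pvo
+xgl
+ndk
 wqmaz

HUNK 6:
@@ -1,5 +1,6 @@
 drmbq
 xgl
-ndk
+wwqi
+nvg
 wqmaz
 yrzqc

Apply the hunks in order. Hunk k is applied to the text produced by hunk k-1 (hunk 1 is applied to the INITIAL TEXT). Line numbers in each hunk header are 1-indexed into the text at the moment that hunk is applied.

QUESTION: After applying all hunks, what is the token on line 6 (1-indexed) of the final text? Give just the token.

Answer: yrzqc

Derivation:
Hunk 1: at line 1 remove [vlca,gjgu] add [pvo] -> 8 lines: drmbq pvo vrtwy wifgp wfbna qox rdv yrzqc
Hunk 2: at line 1 remove [vrtwy,wifgp,wfbna] add [zguga] -> 6 lines: drmbq pvo zguga qox rdv yrzqc
Hunk 3: at line 3 remove [qox] add [pggnx] -> 6 lines: drmbq pvo zguga pggnx rdv yrzqc
Hunk 4: at line 2 remove [zguga,pggnx,rdv] add [wqmaz] -> 4 lines: drmbq pvo wqmaz yrzqc
Hunk 5: at line 1 remove [pvo] add [xgl,ndk] -> 5 lines: drmbq xgl ndk wqmaz yrzqc
Hunk 6: at line 1 remove [ndk] add [wwqi,nvg] -> 6 lines: drmbq xgl wwqi nvg wqmaz yrzqc
Final line 6: yrzqc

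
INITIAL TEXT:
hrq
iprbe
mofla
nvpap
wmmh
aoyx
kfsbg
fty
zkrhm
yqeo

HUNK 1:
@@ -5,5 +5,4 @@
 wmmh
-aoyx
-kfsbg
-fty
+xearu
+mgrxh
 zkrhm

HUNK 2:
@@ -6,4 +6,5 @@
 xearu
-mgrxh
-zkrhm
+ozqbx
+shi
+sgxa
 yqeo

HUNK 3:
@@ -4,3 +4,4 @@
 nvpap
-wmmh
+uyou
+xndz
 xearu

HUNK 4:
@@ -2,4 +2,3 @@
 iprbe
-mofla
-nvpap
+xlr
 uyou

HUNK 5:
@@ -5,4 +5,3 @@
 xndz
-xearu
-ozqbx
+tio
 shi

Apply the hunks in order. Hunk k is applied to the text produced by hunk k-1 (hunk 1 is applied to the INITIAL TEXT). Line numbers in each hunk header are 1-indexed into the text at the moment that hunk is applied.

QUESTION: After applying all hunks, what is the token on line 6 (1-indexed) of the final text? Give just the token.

Answer: tio

Derivation:
Hunk 1: at line 5 remove [aoyx,kfsbg,fty] add [xearu,mgrxh] -> 9 lines: hrq iprbe mofla nvpap wmmh xearu mgrxh zkrhm yqeo
Hunk 2: at line 6 remove [mgrxh,zkrhm] add [ozqbx,shi,sgxa] -> 10 lines: hrq iprbe mofla nvpap wmmh xearu ozqbx shi sgxa yqeo
Hunk 3: at line 4 remove [wmmh] add [uyou,xndz] -> 11 lines: hrq iprbe mofla nvpap uyou xndz xearu ozqbx shi sgxa yqeo
Hunk 4: at line 2 remove [mofla,nvpap] add [xlr] -> 10 lines: hrq iprbe xlr uyou xndz xearu ozqbx shi sgxa yqeo
Hunk 5: at line 5 remove [xearu,ozqbx] add [tio] -> 9 lines: hrq iprbe xlr uyou xndz tio shi sgxa yqeo
Final line 6: tio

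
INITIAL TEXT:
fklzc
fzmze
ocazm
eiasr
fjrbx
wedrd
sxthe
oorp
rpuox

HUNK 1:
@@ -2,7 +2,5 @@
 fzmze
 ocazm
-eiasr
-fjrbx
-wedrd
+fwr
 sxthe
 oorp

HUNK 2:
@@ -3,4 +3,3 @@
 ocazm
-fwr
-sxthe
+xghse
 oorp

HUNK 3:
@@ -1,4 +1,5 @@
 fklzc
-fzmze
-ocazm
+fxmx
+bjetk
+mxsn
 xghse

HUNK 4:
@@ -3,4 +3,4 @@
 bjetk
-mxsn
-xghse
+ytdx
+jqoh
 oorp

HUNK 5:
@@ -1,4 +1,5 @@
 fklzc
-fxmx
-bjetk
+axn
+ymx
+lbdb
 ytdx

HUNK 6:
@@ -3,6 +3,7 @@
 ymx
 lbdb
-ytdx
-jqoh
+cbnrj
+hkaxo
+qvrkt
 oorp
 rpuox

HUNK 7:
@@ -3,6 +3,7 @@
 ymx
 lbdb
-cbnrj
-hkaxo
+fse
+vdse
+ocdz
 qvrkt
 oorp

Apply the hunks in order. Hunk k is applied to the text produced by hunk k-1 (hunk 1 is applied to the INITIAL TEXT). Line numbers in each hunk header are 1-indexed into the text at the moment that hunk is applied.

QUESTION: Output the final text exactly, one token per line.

Hunk 1: at line 2 remove [eiasr,fjrbx,wedrd] add [fwr] -> 7 lines: fklzc fzmze ocazm fwr sxthe oorp rpuox
Hunk 2: at line 3 remove [fwr,sxthe] add [xghse] -> 6 lines: fklzc fzmze ocazm xghse oorp rpuox
Hunk 3: at line 1 remove [fzmze,ocazm] add [fxmx,bjetk,mxsn] -> 7 lines: fklzc fxmx bjetk mxsn xghse oorp rpuox
Hunk 4: at line 3 remove [mxsn,xghse] add [ytdx,jqoh] -> 7 lines: fklzc fxmx bjetk ytdx jqoh oorp rpuox
Hunk 5: at line 1 remove [fxmx,bjetk] add [axn,ymx,lbdb] -> 8 lines: fklzc axn ymx lbdb ytdx jqoh oorp rpuox
Hunk 6: at line 3 remove [ytdx,jqoh] add [cbnrj,hkaxo,qvrkt] -> 9 lines: fklzc axn ymx lbdb cbnrj hkaxo qvrkt oorp rpuox
Hunk 7: at line 3 remove [cbnrj,hkaxo] add [fse,vdse,ocdz] -> 10 lines: fklzc axn ymx lbdb fse vdse ocdz qvrkt oorp rpuox

Answer: fklzc
axn
ymx
lbdb
fse
vdse
ocdz
qvrkt
oorp
rpuox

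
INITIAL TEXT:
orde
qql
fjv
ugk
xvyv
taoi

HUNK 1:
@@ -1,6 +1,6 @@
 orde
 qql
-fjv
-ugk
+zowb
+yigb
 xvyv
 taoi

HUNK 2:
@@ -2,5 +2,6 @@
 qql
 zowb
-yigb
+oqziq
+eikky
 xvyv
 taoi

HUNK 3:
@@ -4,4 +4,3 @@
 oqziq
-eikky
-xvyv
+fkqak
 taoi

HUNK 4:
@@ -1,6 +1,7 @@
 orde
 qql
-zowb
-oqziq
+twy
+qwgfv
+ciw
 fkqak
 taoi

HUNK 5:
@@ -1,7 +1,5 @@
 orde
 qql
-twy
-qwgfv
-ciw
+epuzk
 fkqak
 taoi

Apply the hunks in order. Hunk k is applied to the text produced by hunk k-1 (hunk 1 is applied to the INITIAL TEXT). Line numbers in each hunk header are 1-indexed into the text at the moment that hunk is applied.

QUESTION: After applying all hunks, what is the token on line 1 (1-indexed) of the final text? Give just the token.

Answer: orde

Derivation:
Hunk 1: at line 1 remove [fjv,ugk] add [zowb,yigb] -> 6 lines: orde qql zowb yigb xvyv taoi
Hunk 2: at line 2 remove [yigb] add [oqziq,eikky] -> 7 lines: orde qql zowb oqziq eikky xvyv taoi
Hunk 3: at line 4 remove [eikky,xvyv] add [fkqak] -> 6 lines: orde qql zowb oqziq fkqak taoi
Hunk 4: at line 1 remove [zowb,oqziq] add [twy,qwgfv,ciw] -> 7 lines: orde qql twy qwgfv ciw fkqak taoi
Hunk 5: at line 1 remove [twy,qwgfv,ciw] add [epuzk] -> 5 lines: orde qql epuzk fkqak taoi
Final line 1: orde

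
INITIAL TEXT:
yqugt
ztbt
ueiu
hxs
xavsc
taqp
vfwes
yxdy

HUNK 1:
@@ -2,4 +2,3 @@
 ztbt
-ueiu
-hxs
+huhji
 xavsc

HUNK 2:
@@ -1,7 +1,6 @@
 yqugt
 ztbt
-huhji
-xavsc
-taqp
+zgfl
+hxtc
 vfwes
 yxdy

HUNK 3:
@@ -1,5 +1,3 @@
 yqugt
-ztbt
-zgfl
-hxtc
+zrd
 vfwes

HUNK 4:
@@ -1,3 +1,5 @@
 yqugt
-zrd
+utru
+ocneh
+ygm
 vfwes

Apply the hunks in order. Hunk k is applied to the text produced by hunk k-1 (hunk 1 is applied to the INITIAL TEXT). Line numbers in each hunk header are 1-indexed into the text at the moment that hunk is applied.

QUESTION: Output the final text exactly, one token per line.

Hunk 1: at line 2 remove [ueiu,hxs] add [huhji] -> 7 lines: yqugt ztbt huhji xavsc taqp vfwes yxdy
Hunk 2: at line 1 remove [huhji,xavsc,taqp] add [zgfl,hxtc] -> 6 lines: yqugt ztbt zgfl hxtc vfwes yxdy
Hunk 3: at line 1 remove [ztbt,zgfl,hxtc] add [zrd] -> 4 lines: yqugt zrd vfwes yxdy
Hunk 4: at line 1 remove [zrd] add [utru,ocneh,ygm] -> 6 lines: yqugt utru ocneh ygm vfwes yxdy

Answer: yqugt
utru
ocneh
ygm
vfwes
yxdy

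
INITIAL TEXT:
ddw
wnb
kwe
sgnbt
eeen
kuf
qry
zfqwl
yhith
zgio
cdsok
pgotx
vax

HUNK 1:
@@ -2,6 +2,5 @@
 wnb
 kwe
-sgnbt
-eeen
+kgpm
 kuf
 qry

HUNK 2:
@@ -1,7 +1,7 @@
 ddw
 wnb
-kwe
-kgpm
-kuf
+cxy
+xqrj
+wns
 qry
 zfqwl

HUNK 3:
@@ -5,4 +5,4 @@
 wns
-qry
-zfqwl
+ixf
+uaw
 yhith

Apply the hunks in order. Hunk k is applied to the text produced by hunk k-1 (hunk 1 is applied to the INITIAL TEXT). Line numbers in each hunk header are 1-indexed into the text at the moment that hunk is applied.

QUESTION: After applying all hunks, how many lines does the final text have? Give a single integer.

Answer: 12

Derivation:
Hunk 1: at line 2 remove [sgnbt,eeen] add [kgpm] -> 12 lines: ddw wnb kwe kgpm kuf qry zfqwl yhith zgio cdsok pgotx vax
Hunk 2: at line 1 remove [kwe,kgpm,kuf] add [cxy,xqrj,wns] -> 12 lines: ddw wnb cxy xqrj wns qry zfqwl yhith zgio cdsok pgotx vax
Hunk 3: at line 5 remove [qry,zfqwl] add [ixf,uaw] -> 12 lines: ddw wnb cxy xqrj wns ixf uaw yhith zgio cdsok pgotx vax
Final line count: 12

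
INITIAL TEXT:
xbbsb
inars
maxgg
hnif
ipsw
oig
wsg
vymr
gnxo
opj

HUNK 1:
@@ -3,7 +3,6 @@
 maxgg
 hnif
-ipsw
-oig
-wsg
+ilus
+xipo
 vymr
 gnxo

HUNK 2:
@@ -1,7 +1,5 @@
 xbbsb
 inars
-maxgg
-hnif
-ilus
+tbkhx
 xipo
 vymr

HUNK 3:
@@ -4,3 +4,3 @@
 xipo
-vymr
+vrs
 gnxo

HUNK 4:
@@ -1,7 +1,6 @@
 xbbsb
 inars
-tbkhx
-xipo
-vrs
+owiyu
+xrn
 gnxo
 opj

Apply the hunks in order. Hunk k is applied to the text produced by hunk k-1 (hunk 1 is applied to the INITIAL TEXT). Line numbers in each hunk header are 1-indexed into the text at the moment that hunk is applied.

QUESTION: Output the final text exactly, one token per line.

Answer: xbbsb
inars
owiyu
xrn
gnxo
opj

Derivation:
Hunk 1: at line 3 remove [ipsw,oig,wsg] add [ilus,xipo] -> 9 lines: xbbsb inars maxgg hnif ilus xipo vymr gnxo opj
Hunk 2: at line 1 remove [maxgg,hnif,ilus] add [tbkhx] -> 7 lines: xbbsb inars tbkhx xipo vymr gnxo opj
Hunk 3: at line 4 remove [vymr] add [vrs] -> 7 lines: xbbsb inars tbkhx xipo vrs gnxo opj
Hunk 4: at line 1 remove [tbkhx,xipo,vrs] add [owiyu,xrn] -> 6 lines: xbbsb inars owiyu xrn gnxo opj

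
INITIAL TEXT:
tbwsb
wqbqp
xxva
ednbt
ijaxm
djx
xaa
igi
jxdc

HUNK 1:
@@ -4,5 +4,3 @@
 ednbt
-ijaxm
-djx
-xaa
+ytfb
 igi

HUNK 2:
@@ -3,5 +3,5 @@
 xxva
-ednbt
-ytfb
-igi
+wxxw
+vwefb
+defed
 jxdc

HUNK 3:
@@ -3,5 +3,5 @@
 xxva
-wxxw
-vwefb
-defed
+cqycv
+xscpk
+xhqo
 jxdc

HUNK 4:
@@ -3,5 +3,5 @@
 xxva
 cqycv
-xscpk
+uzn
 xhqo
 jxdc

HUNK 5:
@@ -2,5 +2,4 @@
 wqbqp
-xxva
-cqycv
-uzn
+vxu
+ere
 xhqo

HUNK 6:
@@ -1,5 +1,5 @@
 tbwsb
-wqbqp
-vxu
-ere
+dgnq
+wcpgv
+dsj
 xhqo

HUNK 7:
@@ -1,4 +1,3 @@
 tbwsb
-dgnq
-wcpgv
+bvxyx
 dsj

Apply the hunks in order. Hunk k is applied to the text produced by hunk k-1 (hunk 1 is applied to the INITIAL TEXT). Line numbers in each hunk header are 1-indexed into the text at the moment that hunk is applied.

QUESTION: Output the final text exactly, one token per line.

Hunk 1: at line 4 remove [ijaxm,djx,xaa] add [ytfb] -> 7 lines: tbwsb wqbqp xxva ednbt ytfb igi jxdc
Hunk 2: at line 3 remove [ednbt,ytfb,igi] add [wxxw,vwefb,defed] -> 7 lines: tbwsb wqbqp xxva wxxw vwefb defed jxdc
Hunk 3: at line 3 remove [wxxw,vwefb,defed] add [cqycv,xscpk,xhqo] -> 7 lines: tbwsb wqbqp xxva cqycv xscpk xhqo jxdc
Hunk 4: at line 3 remove [xscpk] add [uzn] -> 7 lines: tbwsb wqbqp xxva cqycv uzn xhqo jxdc
Hunk 5: at line 2 remove [xxva,cqycv,uzn] add [vxu,ere] -> 6 lines: tbwsb wqbqp vxu ere xhqo jxdc
Hunk 6: at line 1 remove [wqbqp,vxu,ere] add [dgnq,wcpgv,dsj] -> 6 lines: tbwsb dgnq wcpgv dsj xhqo jxdc
Hunk 7: at line 1 remove [dgnq,wcpgv] add [bvxyx] -> 5 lines: tbwsb bvxyx dsj xhqo jxdc

Answer: tbwsb
bvxyx
dsj
xhqo
jxdc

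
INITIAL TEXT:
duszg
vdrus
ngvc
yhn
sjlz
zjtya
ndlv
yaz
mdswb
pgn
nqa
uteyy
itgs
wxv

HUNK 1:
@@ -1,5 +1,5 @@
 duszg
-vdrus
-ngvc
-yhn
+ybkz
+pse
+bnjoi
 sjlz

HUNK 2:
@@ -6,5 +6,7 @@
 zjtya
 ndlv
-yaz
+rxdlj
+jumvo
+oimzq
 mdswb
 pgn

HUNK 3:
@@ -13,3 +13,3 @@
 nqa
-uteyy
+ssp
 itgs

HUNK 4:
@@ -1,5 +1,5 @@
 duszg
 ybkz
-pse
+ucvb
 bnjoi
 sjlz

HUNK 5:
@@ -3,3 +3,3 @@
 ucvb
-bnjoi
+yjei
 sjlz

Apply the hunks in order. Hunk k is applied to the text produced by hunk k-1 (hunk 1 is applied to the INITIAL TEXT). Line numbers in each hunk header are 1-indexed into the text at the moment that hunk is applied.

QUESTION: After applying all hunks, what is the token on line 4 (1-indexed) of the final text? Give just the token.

Answer: yjei

Derivation:
Hunk 1: at line 1 remove [vdrus,ngvc,yhn] add [ybkz,pse,bnjoi] -> 14 lines: duszg ybkz pse bnjoi sjlz zjtya ndlv yaz mdswb pgn nqa uteyy itgs wxv
Hunk 2: at line 6 remove [yaz] add [rxdlj,jumvo,oimzq] -> 16 lines: duszg ybkz pse bnjoi sjlz zjtya ndlv rxdlj jumvo oimzq mdswb pgn nqa uteyy itgs wxv
Hunk 3: at line 13 remove [uteyy] add [ssp] -> 16 lines: duszg ybkz pse bnjoi sjlz zjtya ndlv rxdlj jumvo oimzq mdswb pgn nqa ssp itgs wxv
Hunk 4: at line 1 remove [pse] add [ucvb] -> 16 lines: duszg ybkz ucvb bnjoi sjlz zjtya ndlv rxdlj jumvo oimzq mdswb pgn nqa ssp itgs wxv
Hunk 5: at line 3 remove [bnjoi] add [yjei] -> 16 lines: duszg ybkz ucvb yjei sjlz zjtya ndlv rxdlj jumvo oimzq mdswb pgn nqa ssp itgs wxv
Final line 4: yjei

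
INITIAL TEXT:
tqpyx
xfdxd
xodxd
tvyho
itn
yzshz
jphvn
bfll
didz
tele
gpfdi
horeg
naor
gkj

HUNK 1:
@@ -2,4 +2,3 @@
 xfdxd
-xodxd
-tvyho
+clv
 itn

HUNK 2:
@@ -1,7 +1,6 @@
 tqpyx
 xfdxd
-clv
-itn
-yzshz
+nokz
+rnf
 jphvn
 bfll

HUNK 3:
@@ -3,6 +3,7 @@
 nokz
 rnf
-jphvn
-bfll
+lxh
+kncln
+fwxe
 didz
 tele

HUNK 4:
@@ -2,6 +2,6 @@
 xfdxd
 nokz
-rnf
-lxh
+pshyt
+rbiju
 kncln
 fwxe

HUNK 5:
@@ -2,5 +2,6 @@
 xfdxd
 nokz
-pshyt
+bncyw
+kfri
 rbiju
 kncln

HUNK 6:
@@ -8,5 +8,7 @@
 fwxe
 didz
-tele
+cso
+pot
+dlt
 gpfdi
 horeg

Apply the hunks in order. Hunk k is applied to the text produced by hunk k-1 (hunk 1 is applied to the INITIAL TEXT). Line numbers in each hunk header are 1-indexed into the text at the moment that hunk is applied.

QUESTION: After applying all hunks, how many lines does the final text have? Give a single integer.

Hunk 1: at line 2 remove [xodxd,tvyho] add [clv] -> 13 lines: tqpyx xfdxd clv itn yzshz jphvn bfll didz tele gpfdi horeg naor gkj
Hunk 2: at line 1 remove [clv,itn,yzshz] add [nokz,rnf] -> 12 lines: tqpyx xfdxd nokz rnf jphvn bfll didz tele gpfdi horeg naor gkj
Hunk 3: at line 3 remove [jphvn,bfll] add [lxh,kncln,fwxe] -> 13 lines: tqpyx xfdxd nokz rnf lxh kncln fwxe didz tele gpfdi horeg naor gkj
Hunk 4: at line 2 remove [rnf,lxh] add [pshyt,rbiju] -> 13 lines: tqpyx xfdxd nokz pshyt rbiju kncln fwxe didz tele gpfdi horeg naor gkj
Hunk 5: at line 2 remove [pshyt] add [bncyw,kfri] -> 14 lines: tqpyx xfdxd nokz bncyw kfri rbiju kncln fwxe didz tele gpfdi horeg naor gkj
Hunk 6: at line 8 remove [tele] add [cso,pot,dlt] -> 16 lines: tqpyx xfdxd nokz bncyw kfri rbiju kncln fwxe didz cso pot dlt gpfdi horeg naor gkj
Final line count: 16

Answer: 16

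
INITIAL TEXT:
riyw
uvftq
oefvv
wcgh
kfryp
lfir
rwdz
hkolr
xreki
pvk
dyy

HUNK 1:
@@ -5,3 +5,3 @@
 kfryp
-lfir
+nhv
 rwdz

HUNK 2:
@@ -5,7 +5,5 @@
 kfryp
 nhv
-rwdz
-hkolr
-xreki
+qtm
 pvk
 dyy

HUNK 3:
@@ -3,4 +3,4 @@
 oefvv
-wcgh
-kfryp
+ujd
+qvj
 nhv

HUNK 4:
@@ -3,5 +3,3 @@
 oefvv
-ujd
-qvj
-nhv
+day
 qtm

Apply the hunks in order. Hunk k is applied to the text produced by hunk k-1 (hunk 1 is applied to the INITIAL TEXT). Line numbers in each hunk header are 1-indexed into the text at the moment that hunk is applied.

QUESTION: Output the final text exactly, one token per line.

Answer: riyw
uvftq
oefvv
day
qtm
pvk
dyy

Derivation:
Hunk 1: at line 5 remove [lfir] add [nhv] -> 11 lines: riyw uvftq oefvv wcgh kfryp nhv rwdz hkolr xreki pvk dyy
Hunk 2: at line 5 remove [rwdz,hkolr,xreki] add [qtm] -> 9 lines: riyw uvftq oefvv wcgh kfryp nhv qtm pvk dyy
Hunk 3: at line 3 remove [wcgh,kfryp] add [ujd,qvj] -> 9 lines: riyw uvftq oefvv ujd qvj nhv qtm pvk dyy
Hunk 4: at line 3 remove [ujd,qvj,nhv] add [day] -> 7 lines: riyw uvftq oefvv day qtm pvk dyy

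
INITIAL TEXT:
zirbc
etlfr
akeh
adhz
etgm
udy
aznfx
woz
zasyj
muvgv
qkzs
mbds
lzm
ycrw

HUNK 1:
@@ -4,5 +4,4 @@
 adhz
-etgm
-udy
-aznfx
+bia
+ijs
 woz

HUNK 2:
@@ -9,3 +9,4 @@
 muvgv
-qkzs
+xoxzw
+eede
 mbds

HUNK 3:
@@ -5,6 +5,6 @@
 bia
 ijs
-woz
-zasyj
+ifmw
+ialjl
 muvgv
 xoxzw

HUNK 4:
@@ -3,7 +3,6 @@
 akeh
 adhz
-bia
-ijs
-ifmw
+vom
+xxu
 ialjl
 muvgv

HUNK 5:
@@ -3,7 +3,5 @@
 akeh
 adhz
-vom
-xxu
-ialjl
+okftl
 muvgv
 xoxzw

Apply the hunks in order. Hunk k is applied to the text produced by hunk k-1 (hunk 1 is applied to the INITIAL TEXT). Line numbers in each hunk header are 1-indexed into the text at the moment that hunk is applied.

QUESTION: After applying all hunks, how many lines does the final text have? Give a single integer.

Answer: 11

Derivation:
Hunk 1: at line 4 remove [etgm,udy,aznfx] add [bia,ijs] -> 13 lines: zirbc etlfr akeh adhz bia ijs woz zasyj muvgv qkzs mbds lzm ycrw
Hunk 2: at line 9 remove [qkzs] add [xoxzw,eede] -> 14 lines: zirbc etlfr akeh adhz bia ijs woz zasyj muvgv xoxzw eede mbds lzm ycrw
Hunk 3: at line 5 remove [woz,zasyj] add [ifmw,ialjl] -> 14 lines: zirbc etlfr akeh adhz bia ijs ifmw ialjl muvgv xoxzw eede mbds lzm ycrw
Hunk 4: at line 3 remove [bia,ijs,ifmw] add [vom,xxu] -> 13 lines: zirbc etlfr akeh adhz vom xxu ialjl muvgv xoxzw eede mbds lzm ycrw
Hunk 5: at line 3 remove [vom,xxu,ialjl] add [okftl] -> 11 lines: zirbc etlfr akeh adhz okftl muvgv xoxzw eede mbds lzm ycrw
Final line count: 11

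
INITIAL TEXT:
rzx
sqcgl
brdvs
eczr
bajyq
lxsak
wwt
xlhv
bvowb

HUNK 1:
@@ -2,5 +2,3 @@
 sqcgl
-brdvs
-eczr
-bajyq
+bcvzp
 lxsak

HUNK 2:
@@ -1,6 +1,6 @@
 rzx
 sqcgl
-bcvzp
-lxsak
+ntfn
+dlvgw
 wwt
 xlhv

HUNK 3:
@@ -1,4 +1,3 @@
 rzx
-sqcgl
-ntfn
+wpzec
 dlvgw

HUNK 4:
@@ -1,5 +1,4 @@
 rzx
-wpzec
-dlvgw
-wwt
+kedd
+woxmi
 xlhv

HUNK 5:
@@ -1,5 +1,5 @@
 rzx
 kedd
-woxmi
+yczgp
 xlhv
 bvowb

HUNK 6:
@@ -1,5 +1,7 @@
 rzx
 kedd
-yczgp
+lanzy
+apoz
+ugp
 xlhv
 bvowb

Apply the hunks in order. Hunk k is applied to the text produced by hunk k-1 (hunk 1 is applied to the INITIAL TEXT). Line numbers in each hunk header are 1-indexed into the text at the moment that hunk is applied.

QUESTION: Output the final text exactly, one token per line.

Answer: rzx
kedd
lanzy
apoz
ugp
xlhv
bvowb

Derivation:
Hunk 1: at line 2 remove [brdvs,eczr,bajyq] add [bcvzp] -> 7 lines: rzx sqcgl bcvzp lxsak wwt xlhv bvowb
Hunk 2: at line 1 remove [bcvzp,lxsak] add [ntfn,dlvgw] -> 7 lines: rzx sqcgl ntfn dlvgw wwt xlhv bvowb
Hunk 3: at line 1 remove [sqcgl,ntfn] add [wpzec] -> 6 lines: rzx wpzec dlvgw wwt xlhv bvowb
Hunk 4: at line 1 remove [wpzec,dlvgw,wwt] add [kedd,woxmi] -> 5 lines: rzx kedd woxmi xlhv bvowb
Hunk 5: at line 1 remove [woxmi] add [yczgp] -> 5 lines: rzx kedd yczgp xlhv bvowb
Hunk 6: at line 1 remove [yczgp] add [lanzy,apoz,ugp] -> 7 lines: rzx kedd lanzy apoz ugp xlhv bvowb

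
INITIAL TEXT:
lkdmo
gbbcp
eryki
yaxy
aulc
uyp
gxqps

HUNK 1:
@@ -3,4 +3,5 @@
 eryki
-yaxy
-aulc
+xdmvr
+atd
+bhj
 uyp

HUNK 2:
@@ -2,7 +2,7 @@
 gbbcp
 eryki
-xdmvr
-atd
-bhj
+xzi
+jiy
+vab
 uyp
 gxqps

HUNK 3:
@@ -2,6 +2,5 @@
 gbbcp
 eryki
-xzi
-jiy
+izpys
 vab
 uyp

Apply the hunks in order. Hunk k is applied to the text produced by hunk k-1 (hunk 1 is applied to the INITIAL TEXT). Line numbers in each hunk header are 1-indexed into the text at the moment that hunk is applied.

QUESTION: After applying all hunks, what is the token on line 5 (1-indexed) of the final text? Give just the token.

Answer: vab

Derivation:
Hunk 1: at line 3 remove [yaxy,aulc] add [xdmvr,atd,bhj] -> 8 lines: lkdmo gbbcp eryki xdmvr atd bhj uyp gxqps
Hunk 2: at line 2 remove [xdmvr,atd,bhj] add [xzi,jiy,vab] -> 8 lines: lkdmo gbbcp eryki xzi jiy vab uyp gxqps
Hunk 3: at line 2 remove [xzi,jiy] add [izpys] -> 7 lines: lkdmo gbbcp eryki izpys vab uyp gxqps
Final line 5: vab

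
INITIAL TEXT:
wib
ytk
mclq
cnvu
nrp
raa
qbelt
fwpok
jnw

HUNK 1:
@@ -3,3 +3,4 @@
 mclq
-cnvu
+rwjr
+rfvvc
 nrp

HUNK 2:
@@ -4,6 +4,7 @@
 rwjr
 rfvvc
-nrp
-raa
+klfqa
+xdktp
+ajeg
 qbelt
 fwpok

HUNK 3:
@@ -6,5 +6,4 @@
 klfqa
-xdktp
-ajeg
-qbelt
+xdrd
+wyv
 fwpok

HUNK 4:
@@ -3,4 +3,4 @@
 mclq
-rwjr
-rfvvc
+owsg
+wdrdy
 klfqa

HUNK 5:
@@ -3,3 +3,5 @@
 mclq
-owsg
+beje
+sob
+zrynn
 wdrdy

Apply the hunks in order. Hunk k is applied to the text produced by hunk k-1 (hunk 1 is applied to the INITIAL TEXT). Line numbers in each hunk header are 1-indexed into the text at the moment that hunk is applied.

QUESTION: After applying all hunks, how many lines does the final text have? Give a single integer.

Hunk 1: at line 3 remove [cnvu] add [rwjr,rfvvc] -> 10 lines: wib ytk mclq rwjr rfvvc nrp raa qbelt fwpok jnw
Hunk 2: at line 4 remove [nrp,raa] add [klfqa,xdktp,ajeg] -> 11 lines: wib ytk mclq rwjr rfvvc klfqa xdktp ajeg qbelt fwpok jnw
Hunk 3: at line 6 remove [xdktp,ajeg,qbelt] add [xdrd,wyv] -> 10 lines: wib ytk mclq rwjr rfvvc klfqa xdrd wyv fwpok jnw
Hunk 4: at line 3 remove [rwjr,rfvvc] add [owsg,wdrdy] -> 10 lines: wib ytk mclq owsg wdrdy klfqa xdrd wyv fwpok jnw
Hunk 5: at line 3 remove [owsg] add [beje,sob,zrynn] -> 12 lines: wib ytk mclq beje sob zrynn wdrdy klfqa xdrd wyv fwpok jnw
Final line count: 12

Answer: 12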